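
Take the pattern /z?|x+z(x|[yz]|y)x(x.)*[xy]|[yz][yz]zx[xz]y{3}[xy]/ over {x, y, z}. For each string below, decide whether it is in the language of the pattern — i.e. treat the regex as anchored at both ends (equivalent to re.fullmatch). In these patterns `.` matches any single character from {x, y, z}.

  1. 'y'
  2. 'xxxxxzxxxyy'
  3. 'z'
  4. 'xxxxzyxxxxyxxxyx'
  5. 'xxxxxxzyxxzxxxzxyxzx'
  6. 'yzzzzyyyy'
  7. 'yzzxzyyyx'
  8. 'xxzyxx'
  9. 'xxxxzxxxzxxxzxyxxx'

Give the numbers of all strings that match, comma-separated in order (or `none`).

2, 3, 4, 5, 7, 8, 9

1 → no match
2 → match
3 → match
4 → match
5 → match
6 → no match
7 → match
8 → match
9 → match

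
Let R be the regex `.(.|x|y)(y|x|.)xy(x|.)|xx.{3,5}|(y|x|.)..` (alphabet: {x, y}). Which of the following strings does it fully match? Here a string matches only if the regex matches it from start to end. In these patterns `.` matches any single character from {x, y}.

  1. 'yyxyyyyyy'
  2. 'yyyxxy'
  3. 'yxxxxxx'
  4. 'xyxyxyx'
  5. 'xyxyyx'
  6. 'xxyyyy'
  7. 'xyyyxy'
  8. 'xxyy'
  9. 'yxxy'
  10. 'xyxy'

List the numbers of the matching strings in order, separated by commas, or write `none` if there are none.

1. 'yyxyyyyyy' → no match
2. 'yyyxxy' → no match
3. 'yxxxxxx' → no match
4. 'xyxyxyx' → no match
5. 'xyxyyx' → no match
6. 'xxyyyy' → match
7. 'xyyyxy' → no match
8. 'xxyy' → no match
9. 'yxxy' → no match
10. 'xyxy' → no match

6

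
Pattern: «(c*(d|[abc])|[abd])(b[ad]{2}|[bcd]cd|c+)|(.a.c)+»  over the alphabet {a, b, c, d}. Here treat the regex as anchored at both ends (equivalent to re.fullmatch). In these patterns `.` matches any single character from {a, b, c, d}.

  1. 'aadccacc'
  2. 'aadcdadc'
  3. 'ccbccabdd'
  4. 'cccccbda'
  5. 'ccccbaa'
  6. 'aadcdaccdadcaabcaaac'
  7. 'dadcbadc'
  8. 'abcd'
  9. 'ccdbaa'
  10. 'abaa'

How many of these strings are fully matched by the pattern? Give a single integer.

9

1. 'aadccacc' → match
2. 'aadcdadc' → match
3. 'ccbccabdd' → no match
4. 'cccccbda' → match
5. 'ccccbaa' → match
6 → match
7. 'dadcbadc' → match
8. 'abcd' → match
9. 'ccdbaa' → match
10. 'abaa' → match
Total matched: 9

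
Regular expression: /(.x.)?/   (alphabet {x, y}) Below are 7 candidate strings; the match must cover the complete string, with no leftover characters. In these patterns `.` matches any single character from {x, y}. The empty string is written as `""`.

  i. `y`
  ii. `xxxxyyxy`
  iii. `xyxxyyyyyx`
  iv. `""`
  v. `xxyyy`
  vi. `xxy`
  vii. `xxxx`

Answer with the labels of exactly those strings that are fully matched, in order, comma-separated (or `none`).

i → no match
ii → no match
iii → no match
iv → match
v → no match
vi → match
vii → no match

iv, vi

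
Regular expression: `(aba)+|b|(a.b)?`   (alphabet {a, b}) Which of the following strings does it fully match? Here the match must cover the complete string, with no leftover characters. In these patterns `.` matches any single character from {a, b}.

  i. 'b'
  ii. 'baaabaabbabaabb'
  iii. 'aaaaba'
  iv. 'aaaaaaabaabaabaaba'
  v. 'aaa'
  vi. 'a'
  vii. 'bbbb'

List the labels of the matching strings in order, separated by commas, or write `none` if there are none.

i → match
ii → no match
iii → no match
iv → no match
v → no match
vi → no match
vii → no match

i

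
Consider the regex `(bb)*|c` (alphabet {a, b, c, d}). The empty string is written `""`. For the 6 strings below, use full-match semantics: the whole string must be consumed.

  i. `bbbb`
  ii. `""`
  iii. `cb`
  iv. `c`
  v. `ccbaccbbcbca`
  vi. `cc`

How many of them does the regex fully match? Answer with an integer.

3

i. `bbbb` → match
ii. `""` → match
iii. `cb` → no match
iv. `c` → match
v. `ccbaccbbcbca` → no match
vi. `cc` → no match
Total matched: 3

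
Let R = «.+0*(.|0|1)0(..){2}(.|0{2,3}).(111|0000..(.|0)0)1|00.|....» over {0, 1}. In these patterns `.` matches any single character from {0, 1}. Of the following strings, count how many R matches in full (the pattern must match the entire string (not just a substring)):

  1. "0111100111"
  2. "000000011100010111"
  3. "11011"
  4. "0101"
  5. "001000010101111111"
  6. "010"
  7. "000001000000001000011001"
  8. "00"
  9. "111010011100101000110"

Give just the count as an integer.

2

1 → no match
2 → no match
3 → no match
4 → match
5 → no match
6 → no match
7 → match
8 → no match
9 → no match
Total matched: 2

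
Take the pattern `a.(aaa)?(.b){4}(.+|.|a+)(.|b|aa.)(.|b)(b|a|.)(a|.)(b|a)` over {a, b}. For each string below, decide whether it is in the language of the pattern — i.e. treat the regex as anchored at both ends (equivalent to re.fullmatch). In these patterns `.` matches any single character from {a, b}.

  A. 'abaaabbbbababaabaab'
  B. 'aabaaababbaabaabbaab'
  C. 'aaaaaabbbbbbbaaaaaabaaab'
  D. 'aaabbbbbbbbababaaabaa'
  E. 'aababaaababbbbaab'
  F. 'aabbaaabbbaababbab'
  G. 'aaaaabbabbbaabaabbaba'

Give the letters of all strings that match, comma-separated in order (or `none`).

A, C, D

A → match
B → no match
C → match
D → match
E → no match
F → no match
G → no match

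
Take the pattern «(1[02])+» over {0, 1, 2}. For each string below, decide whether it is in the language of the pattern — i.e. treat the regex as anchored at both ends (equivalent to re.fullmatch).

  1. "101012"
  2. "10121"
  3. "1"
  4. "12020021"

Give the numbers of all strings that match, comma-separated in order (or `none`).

1 → match
2 → no match
3 → no match
4 → no match

1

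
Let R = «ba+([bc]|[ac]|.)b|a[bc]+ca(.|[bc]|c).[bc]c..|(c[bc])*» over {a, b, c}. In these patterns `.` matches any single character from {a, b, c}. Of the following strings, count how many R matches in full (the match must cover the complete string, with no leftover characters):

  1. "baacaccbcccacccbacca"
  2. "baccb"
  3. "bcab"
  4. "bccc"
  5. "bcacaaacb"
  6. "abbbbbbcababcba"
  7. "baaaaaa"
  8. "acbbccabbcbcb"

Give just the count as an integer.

1

1 → no match
2 → no match
3 → no match
4 → no match
5 → no match
6 → match
7 → no match
8 → no match
Total matched: 1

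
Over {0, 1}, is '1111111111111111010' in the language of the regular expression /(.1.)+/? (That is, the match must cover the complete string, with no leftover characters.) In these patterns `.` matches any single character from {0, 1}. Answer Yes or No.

No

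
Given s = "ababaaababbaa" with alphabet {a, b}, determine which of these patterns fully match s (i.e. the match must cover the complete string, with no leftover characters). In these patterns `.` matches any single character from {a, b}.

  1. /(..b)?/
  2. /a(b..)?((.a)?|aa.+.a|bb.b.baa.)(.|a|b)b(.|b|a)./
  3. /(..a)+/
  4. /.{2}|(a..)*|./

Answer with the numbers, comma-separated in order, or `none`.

2

1 → no match
2 → match
3 → no match
4 → no match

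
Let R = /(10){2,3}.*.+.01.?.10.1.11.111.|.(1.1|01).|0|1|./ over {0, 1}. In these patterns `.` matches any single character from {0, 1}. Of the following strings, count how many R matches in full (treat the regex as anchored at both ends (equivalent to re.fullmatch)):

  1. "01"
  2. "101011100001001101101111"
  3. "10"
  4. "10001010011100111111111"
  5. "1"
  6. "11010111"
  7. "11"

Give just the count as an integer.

1

1 → no match
2 → no match
3 → no match
4 → no match
5 → match
6 → no match
7 → no match
Total matched: 1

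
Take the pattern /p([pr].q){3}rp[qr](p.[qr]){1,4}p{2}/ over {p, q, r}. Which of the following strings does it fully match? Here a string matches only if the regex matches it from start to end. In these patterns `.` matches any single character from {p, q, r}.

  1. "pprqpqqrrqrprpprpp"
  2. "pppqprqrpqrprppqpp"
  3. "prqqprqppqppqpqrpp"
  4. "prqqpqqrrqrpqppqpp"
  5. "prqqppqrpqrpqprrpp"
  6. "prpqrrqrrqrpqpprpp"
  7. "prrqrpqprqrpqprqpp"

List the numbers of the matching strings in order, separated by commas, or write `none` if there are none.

1, 2, 4, 5, 6, 7

1 → match
2 → match
3 → no match
4 → match
5 → match
6 → match
7 → match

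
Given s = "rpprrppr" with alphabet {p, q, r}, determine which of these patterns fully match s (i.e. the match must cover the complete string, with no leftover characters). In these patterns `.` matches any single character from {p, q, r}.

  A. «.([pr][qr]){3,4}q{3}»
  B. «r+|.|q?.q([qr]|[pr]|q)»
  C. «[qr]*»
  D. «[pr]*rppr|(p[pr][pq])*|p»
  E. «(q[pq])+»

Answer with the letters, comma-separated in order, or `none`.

D

A → no match — must end with "q"
B → no match
C → no match
D → match
E → no match — must start with "q"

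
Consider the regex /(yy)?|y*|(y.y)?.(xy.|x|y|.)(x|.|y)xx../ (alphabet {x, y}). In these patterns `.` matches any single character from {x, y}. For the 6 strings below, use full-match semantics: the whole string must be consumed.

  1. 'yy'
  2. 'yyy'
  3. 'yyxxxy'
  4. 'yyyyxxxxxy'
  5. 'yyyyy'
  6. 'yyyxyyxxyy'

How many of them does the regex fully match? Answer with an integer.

1 → match
2 → match
3 → no match
4 → match
5 → match
6 → match
Total matched: 5

5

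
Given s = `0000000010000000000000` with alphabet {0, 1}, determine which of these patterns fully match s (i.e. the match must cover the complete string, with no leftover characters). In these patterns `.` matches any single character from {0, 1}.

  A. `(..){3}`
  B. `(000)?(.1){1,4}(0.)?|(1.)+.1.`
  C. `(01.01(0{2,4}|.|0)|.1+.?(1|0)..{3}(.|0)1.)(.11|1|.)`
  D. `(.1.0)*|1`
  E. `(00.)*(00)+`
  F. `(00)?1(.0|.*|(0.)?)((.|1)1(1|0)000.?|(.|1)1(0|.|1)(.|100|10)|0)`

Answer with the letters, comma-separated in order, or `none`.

E

A → no match
B → no match
C → no match
D → no match
E → match
F → no match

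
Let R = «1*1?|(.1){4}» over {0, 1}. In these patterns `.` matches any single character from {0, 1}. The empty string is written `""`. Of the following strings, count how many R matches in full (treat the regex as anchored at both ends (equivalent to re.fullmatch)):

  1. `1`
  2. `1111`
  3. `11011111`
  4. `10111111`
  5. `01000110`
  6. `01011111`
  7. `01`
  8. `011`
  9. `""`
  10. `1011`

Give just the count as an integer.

1 → match
2 → match
3 → match
4 → no match
5 → no match
6 → match
7 → no match
8 → no match
9 → match
10 → no match
Total matched: 5

5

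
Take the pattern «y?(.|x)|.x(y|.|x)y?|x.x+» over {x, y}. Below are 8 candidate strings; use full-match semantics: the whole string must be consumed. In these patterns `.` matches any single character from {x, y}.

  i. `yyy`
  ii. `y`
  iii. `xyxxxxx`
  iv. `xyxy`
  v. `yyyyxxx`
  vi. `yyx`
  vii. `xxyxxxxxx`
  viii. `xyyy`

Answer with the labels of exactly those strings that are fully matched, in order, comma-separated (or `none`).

i → no match
ii → match
iii → match
iv → no match
v → no match
vi → no match
vii → no match
viii → no match

ii, iii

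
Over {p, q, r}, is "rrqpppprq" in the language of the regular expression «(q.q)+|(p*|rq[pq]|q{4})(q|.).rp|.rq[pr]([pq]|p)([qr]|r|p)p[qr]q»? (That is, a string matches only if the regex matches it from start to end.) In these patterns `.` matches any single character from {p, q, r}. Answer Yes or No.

Yes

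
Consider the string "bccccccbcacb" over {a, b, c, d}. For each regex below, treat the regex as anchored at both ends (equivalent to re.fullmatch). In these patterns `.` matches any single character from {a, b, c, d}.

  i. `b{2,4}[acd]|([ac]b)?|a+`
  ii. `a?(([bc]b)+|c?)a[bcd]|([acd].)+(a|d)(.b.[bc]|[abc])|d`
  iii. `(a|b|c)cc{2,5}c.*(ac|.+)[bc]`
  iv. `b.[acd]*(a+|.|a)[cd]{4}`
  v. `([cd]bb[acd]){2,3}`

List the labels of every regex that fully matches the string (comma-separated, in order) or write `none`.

iii

i → no match
ii → no match
iii → match
iv → no match
v → no match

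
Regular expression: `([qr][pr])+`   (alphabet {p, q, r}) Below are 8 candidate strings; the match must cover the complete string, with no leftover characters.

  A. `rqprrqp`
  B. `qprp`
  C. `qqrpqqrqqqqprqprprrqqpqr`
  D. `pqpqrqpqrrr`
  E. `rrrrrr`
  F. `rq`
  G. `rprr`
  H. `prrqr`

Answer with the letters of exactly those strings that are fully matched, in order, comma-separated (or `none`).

A → no match
B → match
C → no match
D → no match
E → match
F → no match
G → match
H → no match

B, E, G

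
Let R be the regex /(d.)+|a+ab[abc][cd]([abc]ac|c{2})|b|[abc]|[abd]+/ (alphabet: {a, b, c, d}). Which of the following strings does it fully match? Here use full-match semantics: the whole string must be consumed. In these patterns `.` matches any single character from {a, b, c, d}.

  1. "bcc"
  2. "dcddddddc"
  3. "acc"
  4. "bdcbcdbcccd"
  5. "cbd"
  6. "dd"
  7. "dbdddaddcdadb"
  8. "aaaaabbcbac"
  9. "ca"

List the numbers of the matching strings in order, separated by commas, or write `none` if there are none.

6, 8

1 → no match
2 → no match
3 → no match
4 → no match
5 → no match
6 → match
7 → no match
8 → match
9 → no match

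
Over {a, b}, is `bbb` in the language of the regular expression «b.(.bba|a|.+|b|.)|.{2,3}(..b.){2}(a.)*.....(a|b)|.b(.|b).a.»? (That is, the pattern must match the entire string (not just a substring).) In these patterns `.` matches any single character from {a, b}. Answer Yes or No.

Yes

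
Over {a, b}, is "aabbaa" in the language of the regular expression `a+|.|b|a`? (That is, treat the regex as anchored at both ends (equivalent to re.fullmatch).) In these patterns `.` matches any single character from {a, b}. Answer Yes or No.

No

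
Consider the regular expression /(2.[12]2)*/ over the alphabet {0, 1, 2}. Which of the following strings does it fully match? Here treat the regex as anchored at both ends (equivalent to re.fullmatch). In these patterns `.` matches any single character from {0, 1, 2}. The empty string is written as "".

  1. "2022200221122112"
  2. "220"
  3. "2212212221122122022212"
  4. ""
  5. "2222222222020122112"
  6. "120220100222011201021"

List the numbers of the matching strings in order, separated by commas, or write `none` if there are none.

4

1 → no match
2 → no match
3 → no match
4 → match
5 → no match
6 → no match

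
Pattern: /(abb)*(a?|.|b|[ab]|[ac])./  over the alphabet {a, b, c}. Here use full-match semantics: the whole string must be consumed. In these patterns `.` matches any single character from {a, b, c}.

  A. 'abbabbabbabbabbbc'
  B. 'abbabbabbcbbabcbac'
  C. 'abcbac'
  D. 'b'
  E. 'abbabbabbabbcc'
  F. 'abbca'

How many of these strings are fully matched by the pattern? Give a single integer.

A → match
B → no match
C → no match
D → match
E → match
F → match
Total matched: 4

4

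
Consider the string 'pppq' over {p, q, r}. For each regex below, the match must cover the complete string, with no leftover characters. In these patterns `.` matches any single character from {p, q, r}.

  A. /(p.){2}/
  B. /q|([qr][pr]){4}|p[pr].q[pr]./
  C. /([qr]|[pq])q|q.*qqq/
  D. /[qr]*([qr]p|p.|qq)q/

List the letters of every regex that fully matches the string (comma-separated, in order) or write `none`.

A

A → match
B → no match
C → no match
D → no match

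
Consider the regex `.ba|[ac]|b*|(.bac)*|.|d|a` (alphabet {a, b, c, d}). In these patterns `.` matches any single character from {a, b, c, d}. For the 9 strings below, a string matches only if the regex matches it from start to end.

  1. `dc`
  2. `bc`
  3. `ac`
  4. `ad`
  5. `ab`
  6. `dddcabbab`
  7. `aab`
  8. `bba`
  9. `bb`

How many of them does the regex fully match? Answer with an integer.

2

1 → no match
2 → no match
3 → no match
4 → no match
5 → no match
6 → no match
7 → no match
8 → match
9 → match
Total matched: 2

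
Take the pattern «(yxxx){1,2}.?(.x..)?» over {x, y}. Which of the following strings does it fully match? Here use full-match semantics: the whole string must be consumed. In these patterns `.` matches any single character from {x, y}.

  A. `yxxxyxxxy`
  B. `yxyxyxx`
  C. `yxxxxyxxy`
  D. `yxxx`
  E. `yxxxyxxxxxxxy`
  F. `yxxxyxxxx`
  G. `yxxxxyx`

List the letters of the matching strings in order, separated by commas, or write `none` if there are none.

A, C, D, E, F

A → match
B → no match — must start with `yxxx`
C → match
D → match
E → match
F → match
G → no match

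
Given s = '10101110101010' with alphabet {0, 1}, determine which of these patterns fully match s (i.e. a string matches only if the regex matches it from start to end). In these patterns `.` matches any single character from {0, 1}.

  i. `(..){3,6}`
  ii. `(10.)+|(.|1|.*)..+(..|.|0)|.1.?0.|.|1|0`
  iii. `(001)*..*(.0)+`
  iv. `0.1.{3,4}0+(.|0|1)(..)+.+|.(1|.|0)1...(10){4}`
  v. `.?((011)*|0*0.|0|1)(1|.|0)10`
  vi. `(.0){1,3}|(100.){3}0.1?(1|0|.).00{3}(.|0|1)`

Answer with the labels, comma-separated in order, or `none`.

ii, iii, iv

i → no match
ii → match
iii → match
iv → match
v → no match
vi → no match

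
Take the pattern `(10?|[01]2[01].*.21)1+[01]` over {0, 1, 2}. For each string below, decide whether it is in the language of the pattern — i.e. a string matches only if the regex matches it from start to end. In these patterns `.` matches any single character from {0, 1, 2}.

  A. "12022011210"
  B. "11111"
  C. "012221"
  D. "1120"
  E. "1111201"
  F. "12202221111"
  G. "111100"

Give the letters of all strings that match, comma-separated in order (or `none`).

B

A → no match
B → match
C → no match
D → no match
E → no match
F → no match
G → no match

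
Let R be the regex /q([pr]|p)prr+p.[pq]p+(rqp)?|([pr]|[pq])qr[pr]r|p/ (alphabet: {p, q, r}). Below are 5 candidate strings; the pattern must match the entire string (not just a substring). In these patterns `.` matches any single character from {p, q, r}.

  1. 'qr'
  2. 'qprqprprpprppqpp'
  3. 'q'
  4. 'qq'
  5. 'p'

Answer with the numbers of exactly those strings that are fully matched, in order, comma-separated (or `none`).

5

1. 'qr' → no match
2 → no match
3. 'q' → no match
4. 'qq' → no match
5. 'p' → match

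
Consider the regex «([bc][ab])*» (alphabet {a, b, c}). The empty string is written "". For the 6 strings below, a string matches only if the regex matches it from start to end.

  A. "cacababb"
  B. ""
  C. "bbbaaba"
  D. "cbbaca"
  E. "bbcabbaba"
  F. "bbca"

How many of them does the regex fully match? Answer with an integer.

A → match
B → match
C → no match
D → match
E → no match
F → match
Total matched: 4

4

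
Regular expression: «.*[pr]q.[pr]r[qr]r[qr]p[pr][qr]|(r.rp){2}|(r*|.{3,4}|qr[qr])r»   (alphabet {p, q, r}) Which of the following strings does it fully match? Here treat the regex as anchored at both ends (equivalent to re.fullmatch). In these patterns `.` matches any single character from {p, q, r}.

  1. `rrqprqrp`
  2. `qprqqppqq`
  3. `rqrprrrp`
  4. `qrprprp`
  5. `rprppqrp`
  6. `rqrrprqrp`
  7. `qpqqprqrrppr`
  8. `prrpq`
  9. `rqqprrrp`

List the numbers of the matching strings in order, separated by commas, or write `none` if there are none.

3, 7

1 → no match
2 → no match
3 → match
4 → no match
5 → no match
6 → no match
7 → match
8 → no match
9 → no match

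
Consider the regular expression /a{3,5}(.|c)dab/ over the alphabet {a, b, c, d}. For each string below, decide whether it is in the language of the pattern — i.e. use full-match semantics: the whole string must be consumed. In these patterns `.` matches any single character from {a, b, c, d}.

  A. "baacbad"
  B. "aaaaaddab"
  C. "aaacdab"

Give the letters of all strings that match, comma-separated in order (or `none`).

B, C

A. "baacbad" → no match — must start with "a"
B. "aaaaaddab" → match
C. "aaacdab" → match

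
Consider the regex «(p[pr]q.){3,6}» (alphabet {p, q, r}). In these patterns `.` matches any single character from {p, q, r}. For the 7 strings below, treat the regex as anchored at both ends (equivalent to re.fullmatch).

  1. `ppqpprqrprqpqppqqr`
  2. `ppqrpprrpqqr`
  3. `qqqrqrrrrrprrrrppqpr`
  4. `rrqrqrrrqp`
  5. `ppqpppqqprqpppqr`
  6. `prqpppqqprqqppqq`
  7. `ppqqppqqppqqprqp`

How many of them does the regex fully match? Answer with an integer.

3

1 → no match
2 → no match
3 → no match — must start with `p`
4 → no match — must start with `p`
5 → match
6 → match
7 → match
Total matched: 3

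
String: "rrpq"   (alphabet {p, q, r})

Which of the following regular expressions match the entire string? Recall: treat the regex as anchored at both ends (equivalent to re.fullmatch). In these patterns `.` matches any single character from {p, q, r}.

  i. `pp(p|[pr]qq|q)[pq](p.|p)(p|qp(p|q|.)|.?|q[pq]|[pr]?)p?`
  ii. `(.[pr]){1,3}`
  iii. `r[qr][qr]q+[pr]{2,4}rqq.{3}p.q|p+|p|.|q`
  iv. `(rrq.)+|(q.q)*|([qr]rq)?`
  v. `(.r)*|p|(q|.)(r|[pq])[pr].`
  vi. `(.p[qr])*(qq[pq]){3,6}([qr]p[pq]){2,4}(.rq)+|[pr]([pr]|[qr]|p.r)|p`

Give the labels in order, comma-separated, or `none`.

i → no match — must start with "pp"
ii → no match
iii → no match
iv → no match
v → match
vi → no match

v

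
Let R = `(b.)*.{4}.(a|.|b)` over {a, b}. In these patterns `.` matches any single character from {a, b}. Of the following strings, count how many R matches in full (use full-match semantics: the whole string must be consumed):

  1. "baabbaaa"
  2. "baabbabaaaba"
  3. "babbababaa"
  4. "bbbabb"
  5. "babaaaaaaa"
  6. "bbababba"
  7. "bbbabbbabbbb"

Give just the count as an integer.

6

1 → match
2 → no match
3 → match
4 → match
5 → match
6 → match
7 → match
Total matched: 6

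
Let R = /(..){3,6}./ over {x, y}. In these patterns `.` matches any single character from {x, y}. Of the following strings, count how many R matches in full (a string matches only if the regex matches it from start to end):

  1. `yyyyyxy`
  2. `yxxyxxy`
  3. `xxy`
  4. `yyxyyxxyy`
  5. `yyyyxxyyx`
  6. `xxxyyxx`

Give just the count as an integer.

1. `yyyyyxy` → match
2. `yxxyxxy` → match
3. `xxy` → no match
4. `yyxyyxxyy` → match
5. `yyyyxxyyx` → match
6. `xxxyyxx` → match
Total matched: 5

5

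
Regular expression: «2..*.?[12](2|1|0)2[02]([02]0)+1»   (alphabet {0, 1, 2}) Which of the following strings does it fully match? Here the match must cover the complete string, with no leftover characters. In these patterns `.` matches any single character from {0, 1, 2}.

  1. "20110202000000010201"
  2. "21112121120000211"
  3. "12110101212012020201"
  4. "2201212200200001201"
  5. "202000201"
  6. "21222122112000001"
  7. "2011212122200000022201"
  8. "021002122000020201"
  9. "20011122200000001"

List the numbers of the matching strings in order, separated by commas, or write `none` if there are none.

6, 9

1 → no match
2 → no match — must end with "01"
3 → no match — must start with "2"
4 → no match
5. "202000201" → no match
6 → match
7 → no match
8 → no match — must start with "2"
9 → match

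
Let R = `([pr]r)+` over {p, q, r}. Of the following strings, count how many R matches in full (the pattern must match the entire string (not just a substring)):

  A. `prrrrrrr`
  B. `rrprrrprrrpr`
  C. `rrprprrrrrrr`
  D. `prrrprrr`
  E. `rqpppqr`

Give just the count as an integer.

4

A → match
B → match
C → match
D → match
E → no match
Total matched: 4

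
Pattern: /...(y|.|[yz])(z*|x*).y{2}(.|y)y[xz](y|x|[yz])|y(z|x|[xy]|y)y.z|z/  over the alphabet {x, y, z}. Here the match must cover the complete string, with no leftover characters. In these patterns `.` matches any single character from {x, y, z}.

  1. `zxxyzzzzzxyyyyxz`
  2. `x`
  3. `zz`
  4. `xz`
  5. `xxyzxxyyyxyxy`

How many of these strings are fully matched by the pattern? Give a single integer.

1 → match
2 → no match
3 → no match
4 → no match
5 → match
Total matched: 2

2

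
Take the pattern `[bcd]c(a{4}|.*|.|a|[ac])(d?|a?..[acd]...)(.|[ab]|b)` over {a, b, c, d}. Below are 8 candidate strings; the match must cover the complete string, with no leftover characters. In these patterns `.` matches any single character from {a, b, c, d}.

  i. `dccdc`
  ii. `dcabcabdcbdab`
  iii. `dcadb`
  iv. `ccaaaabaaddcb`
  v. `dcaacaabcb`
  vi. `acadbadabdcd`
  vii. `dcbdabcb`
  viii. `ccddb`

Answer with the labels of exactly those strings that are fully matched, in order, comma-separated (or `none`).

i, ii, iii, iv, v, vii, viii

i → match
ii → match
iii → match
iv → match
v → match
vi → no match
vii → match
viii → match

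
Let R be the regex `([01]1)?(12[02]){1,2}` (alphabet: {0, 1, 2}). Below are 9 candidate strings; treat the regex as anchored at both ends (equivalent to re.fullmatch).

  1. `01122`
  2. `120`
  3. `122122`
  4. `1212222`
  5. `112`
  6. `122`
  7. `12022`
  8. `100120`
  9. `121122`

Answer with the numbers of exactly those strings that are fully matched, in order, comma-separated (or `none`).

1, 2, 3, 6

1 → match
2 → match
3 → match
4 → no match
5 → no match
6 → match
7 → no match
8 → no match
9 → no match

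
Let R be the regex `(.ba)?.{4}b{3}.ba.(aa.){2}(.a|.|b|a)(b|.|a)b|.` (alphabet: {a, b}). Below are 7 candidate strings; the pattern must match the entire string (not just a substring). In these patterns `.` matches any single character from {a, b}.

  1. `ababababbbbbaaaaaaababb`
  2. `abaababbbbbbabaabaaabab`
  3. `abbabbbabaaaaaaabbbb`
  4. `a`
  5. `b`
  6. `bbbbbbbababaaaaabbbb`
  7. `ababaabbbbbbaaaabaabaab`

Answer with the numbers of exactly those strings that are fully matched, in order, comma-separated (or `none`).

1 → match
2 → match
3 → match
4 → match
5 → match
6 → match
7 → match

1, 2, 3, 4, 5, 6, 7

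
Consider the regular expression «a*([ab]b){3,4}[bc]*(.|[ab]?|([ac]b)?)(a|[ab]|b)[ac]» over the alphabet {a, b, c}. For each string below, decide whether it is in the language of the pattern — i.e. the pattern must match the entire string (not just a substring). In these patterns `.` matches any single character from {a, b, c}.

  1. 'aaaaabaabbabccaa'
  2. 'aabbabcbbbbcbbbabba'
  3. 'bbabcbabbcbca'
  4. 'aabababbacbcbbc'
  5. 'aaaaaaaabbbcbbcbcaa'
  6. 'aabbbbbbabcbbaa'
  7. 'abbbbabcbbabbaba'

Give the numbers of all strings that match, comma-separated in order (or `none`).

6

1 → no match
2 → no match
3 → no match
4 → no match
5 → no match
6 → match
7 → no match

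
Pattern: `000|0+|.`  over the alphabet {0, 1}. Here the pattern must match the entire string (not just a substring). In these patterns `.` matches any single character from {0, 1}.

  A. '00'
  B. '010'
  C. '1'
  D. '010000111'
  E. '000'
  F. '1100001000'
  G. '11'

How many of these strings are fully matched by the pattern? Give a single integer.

3

A → match
B → no match
C → match
D → no match
E → match
F → no match
G → no match
Total matched: 3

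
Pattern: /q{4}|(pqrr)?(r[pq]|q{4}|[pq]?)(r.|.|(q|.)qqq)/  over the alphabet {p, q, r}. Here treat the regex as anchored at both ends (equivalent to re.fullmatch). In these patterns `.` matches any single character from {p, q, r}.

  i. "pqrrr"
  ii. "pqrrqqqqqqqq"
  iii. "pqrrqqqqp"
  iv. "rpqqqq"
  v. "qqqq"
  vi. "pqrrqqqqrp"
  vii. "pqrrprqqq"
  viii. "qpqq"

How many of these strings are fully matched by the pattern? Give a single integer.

7

i → match
ii → match
iii → match
iv → match
v → match
vi → match
vii → match
viii → no match
Total matched: 7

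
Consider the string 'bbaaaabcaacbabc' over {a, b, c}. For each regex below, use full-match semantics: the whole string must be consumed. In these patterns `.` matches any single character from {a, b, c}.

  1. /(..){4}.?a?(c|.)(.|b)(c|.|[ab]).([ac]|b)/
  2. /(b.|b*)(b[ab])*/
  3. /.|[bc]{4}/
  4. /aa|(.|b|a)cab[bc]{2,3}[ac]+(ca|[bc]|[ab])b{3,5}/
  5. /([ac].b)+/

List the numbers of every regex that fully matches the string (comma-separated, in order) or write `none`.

1

1 → match
2 → no match
3 → no match
4 → no match
5 → no match — must end with 'b'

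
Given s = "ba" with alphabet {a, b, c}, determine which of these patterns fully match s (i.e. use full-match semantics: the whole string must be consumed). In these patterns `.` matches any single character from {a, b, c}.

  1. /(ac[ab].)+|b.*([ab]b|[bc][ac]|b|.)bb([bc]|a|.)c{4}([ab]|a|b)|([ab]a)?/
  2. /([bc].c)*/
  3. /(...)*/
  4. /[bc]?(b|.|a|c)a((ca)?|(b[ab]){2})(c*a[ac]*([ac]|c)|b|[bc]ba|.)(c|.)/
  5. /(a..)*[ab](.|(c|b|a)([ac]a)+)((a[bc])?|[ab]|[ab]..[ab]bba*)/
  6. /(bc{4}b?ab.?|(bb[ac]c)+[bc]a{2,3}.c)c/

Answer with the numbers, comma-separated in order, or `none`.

1, 5

1 → match
2 → no match
3 → no match
4 → no match
5 → match
6 → no match — must end with "c"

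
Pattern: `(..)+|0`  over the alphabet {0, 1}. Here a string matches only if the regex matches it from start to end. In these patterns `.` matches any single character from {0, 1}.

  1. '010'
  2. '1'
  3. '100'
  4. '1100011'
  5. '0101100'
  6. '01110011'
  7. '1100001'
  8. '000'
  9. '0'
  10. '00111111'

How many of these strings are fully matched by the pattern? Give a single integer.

3

1 → no match
2 → no match
3 → no match
4 → no match
5 → no match
6 → match
7 → no match
8 → no match
9 → match
10 → match
Total matched: 3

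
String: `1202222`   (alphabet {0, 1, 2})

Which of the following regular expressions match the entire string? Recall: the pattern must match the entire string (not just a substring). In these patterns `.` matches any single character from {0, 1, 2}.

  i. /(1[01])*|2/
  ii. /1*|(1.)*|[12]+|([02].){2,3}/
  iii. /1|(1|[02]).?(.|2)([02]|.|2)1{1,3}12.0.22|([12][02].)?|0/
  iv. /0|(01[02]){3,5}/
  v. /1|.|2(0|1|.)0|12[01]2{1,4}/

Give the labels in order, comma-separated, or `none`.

i → no match
ii → no match
iii → no match
iv → no match
v → match

v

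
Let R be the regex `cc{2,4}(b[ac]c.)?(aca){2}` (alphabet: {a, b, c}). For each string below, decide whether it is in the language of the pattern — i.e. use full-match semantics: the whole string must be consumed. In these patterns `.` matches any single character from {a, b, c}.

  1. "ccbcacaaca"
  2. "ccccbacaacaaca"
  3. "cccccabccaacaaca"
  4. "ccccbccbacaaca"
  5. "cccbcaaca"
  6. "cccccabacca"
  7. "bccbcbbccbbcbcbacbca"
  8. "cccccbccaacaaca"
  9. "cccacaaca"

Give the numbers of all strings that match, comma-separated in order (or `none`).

2, 4, 8, 9

1 → no match
2 → match
3 → no match
4 → match
5 → no match
6 → no match — must end with "aca"
7 → no match — must start with "cc"
8 → match
9 → match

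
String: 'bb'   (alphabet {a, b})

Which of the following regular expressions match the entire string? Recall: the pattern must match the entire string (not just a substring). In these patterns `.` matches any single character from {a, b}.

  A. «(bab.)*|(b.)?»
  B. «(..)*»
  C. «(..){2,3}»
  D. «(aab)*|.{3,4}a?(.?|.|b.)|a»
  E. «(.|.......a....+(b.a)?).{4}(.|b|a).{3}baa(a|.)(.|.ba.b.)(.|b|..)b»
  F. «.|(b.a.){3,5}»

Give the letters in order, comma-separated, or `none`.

A, B

A → match
B → match
C → no match
D → no match
E → no match
F → no match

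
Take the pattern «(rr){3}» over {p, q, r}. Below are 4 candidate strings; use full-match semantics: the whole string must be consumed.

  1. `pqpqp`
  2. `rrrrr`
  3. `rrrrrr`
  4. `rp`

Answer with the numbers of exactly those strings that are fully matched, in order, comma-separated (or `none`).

3

1 → no match — must start with `rr`
2 → no match
3 → match
4 → no match — must start with `rr`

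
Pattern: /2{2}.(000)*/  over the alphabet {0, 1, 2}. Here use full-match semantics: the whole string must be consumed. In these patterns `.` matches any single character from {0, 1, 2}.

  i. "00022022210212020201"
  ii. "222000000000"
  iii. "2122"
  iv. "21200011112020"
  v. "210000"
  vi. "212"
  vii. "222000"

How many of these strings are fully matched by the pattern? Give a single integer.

2

i → no match — must start with "2"
ii → match
iii → no match
iv → no match
v → no match
vi → no match
vii → match
Total matched: 2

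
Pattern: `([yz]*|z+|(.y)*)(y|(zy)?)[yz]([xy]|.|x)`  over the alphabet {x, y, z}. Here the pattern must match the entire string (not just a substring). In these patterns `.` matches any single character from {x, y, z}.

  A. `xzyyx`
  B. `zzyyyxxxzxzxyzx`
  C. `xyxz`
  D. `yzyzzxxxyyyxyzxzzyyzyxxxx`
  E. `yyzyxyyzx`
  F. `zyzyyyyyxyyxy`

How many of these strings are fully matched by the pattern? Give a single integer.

1

A. `xzyyx` → no match
B → no match
C. `xyxz` → no match
D → no match
E. `yyzyxyyzx` → match
F → no match
Total matched: 1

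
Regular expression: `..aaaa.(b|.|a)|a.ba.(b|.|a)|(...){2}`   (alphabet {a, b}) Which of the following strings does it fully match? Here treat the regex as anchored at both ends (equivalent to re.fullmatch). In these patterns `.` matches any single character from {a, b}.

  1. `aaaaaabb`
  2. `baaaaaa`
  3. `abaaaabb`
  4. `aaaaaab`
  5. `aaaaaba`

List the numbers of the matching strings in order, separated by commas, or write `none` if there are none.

1, 3

1 → match
2 → no match
3 → match
4 → no match
5 → no match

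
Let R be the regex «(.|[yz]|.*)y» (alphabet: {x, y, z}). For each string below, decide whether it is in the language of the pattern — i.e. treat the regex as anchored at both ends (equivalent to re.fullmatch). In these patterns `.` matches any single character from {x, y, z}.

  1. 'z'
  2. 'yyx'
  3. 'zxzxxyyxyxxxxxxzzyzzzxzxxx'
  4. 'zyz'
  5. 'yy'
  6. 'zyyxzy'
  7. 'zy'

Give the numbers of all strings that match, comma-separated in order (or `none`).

5, 6, 7

1 → no match — must end with 'y'
2 → no match — must end with 'y'
3 → no match — must end with 'y'
4 → no match — must end with 'y'
5 → match
6 → match
7 → match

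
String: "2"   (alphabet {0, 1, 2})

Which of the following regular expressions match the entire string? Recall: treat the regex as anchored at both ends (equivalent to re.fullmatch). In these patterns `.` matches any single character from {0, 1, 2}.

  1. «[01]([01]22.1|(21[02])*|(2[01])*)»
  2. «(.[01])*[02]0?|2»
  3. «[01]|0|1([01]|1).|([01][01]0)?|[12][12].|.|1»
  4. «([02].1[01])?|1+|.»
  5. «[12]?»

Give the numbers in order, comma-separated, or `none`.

2, 3, 4, 5

1 → no match
2 → match
3 → match
4 → match
5 → match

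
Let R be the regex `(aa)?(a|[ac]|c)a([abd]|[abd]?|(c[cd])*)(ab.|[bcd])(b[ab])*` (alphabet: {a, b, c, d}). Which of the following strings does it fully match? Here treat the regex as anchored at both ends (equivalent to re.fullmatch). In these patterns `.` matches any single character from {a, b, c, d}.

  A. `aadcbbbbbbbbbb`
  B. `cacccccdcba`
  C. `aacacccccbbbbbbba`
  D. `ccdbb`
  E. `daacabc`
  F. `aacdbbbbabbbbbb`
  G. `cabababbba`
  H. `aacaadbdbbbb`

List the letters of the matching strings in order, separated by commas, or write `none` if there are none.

A → match
B → match
C → match
D → no match
E → no match
F → match
G → match
H → no match

A, B, C, F, G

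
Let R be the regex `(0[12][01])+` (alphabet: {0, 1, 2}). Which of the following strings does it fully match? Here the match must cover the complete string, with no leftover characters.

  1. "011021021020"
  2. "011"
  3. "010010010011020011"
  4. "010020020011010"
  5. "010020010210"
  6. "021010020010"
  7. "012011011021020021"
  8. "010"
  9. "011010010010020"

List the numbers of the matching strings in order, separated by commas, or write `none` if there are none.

1 → match
2 → match
3 → match
4 → match
5 → no match
6 → match
7 → no match
8 → match
9 → match

1, 2, 3, 4, 6, 8, 9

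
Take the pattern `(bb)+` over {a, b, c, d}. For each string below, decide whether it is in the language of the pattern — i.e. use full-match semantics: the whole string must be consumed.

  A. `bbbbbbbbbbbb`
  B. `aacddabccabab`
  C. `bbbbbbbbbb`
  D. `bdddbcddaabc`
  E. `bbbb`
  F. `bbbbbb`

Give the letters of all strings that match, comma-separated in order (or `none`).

A → match
B → no match — must start with `bb`
C → match
D → no match — must start with `bb`
E → match
F → match

A, C, E, F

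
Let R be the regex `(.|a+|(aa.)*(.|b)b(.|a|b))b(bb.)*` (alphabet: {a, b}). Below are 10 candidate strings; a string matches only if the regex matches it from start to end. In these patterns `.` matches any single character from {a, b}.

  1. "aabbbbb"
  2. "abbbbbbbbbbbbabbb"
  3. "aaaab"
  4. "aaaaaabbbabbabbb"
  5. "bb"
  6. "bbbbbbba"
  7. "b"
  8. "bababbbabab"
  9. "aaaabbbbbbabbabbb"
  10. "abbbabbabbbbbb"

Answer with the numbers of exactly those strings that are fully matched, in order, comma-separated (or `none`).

1, 2, 3, 4, 5, 6, 9, 10

1 → match
2 → match
3 → match
4 → match
5 → match
6 → match
7 → no match
8 → no match
9 → match
10 → match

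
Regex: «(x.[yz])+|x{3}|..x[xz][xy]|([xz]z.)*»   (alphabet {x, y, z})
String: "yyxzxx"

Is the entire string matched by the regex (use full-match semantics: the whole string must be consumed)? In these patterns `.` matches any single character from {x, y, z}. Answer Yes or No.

No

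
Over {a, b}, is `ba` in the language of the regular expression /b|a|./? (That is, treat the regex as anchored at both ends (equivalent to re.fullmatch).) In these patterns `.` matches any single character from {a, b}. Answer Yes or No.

No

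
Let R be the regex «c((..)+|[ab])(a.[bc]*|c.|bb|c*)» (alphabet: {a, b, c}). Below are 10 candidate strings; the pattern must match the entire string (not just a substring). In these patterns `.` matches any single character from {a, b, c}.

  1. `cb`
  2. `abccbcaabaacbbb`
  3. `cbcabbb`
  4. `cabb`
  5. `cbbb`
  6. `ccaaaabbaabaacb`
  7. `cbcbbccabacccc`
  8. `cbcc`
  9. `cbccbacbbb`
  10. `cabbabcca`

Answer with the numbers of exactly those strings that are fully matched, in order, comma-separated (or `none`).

1. `cb` → match
2 → no match — must start with `c`
3. `cbcabbb` → match
4. `cabb` → match
5. `cbbb` → match
6 → match
7 → match
8. `cbcc` → match
9. `cbccbacbbb` → match
10. `cabbabcca` → match

1, 3, 4, 5, 6, 7, 8, 9, 10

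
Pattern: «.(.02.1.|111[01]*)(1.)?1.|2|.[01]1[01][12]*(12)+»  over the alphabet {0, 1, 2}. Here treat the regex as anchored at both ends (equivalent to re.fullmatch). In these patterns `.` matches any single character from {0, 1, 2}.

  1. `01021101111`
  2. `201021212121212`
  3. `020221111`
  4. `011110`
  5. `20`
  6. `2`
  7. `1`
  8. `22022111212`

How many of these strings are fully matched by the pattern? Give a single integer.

6

1 → match
2 → match
3 → match
4 → match
5 → no match
6 → match
7 → no match
8 → match
Total matched: 6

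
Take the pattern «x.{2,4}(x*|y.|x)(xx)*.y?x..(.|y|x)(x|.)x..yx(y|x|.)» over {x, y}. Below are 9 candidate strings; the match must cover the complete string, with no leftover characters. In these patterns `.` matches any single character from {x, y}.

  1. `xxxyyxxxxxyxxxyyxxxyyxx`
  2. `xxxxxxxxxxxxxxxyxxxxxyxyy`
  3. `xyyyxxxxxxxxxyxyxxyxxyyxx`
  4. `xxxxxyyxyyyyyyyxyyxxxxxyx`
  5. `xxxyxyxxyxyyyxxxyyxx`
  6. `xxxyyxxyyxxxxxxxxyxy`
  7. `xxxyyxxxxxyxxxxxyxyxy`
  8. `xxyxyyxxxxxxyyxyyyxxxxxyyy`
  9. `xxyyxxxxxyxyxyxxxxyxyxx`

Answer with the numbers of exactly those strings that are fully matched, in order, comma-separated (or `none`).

1 → no match
2 → no match
3 → match
4 → no match
5 → match
6 → match
7 → no match
8 → no match
9 → no match

3, 5, 6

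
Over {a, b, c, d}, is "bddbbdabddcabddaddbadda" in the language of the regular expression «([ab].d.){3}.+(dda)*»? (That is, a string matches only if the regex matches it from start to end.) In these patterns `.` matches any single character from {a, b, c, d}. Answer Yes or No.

No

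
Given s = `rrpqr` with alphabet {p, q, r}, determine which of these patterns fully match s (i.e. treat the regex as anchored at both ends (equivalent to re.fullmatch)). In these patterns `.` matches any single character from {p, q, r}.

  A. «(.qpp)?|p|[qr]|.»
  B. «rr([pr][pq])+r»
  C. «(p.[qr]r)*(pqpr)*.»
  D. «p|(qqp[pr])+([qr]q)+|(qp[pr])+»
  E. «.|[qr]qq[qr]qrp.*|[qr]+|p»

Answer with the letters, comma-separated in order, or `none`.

B

A → no match
B → match
C → no match
D → no match
E → no match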